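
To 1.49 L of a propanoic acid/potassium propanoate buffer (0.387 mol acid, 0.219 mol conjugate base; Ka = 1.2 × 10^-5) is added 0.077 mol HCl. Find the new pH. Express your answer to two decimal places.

pH = 4.41

After neutralization: n(CH3CH2COOH) = 0.464 mol, n(CH3CH2COO-) = 0.142 mol.
pKa = −log(1.2 × 10^-5) = 4.921
Henderson–Hasselbalch with mole ratio 0.142/0.464: pH = 4.921 + (-0.514)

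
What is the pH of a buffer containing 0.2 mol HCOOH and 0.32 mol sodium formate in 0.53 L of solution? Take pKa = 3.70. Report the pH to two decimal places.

Using pH = pKa + log([base]/[acid]) with [base]/[acid] = 0.32/0.2:
pH = 3.70 + (+0.204) = 3.90

pH = 3.90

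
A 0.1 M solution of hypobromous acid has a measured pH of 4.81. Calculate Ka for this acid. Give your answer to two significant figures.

[H+] = 10^(-4.81) = 1.55 × 10^-5 M
At equilibrium [HA] = 0.1 − 1.55 × 10^-5 = 1.00 × 10^-1 M
Ka = [H+][A-]/[HA] = (1.55 × 10^-5)² / 1.00 × 10^-1 = 2.4 × 10^-9

Ka = 2.4 × 10^-9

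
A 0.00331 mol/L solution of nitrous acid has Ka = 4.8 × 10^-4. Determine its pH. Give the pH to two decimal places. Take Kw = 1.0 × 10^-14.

pH = 2.98

HNO2 ⇌ NO2- + H+
From the ICE table, Ka = [H+]²/(0.00331 − [H+]) = 4.8 × 10^-4.
Here C₀/Ka ≈ 6.9, so the small-[H+] approximation fails. Use the quadratic:
[H+] = (−Ka + √(Ka² + 4·Ka·C₀))/2 = 1.04 × 10^-3 M
pH = −log[H+] = −log(1.04 × 10^-3) = 2.98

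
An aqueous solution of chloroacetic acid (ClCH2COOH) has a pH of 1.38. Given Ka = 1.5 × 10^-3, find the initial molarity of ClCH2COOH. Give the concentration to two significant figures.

[H+] = 10^(-1.38) = 4.17 × 10^-2 M = x
Ka = x²/(C₀ − x) ⇒ C₀ = x + x²/Ka
C₀ = 4.17 × 10^-2 + (4.17 × 10^-2)²/(1.5 × 10^-3) = 1.20 M

C₀ = 1.2 M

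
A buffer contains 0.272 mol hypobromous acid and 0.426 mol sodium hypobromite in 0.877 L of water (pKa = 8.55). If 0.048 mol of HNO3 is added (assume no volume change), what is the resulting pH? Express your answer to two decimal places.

pH = 8.62

After neutralization: n(HOBr) = 0.32 mol, n(OBr-) = 0.378 mol.
Henderson–Hasselbalch with mole ratio 0.378/0.32: pH = 8.55 + (+0.072)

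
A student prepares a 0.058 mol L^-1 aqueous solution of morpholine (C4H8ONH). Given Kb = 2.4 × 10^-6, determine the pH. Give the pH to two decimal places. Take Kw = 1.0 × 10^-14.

pH = 10.57

C4H8ONH + H2O ⇌ C4H8ONH2+ + OH-
Kb = [OH-]²/(0.058 − [OH-]) = 2.4 × 10^-6
Neglecting [OH-] in the denominator: [OH-] = √(2.4 × 10^-6 × 0.058) = 3.73 × 10^-4 M
Check: 0.64% ionized — well under 5%, approximation valid.
pOH = −log(3.73 × 10^-4) = 3.43; pH = 14.00 − 3.43 = 10.57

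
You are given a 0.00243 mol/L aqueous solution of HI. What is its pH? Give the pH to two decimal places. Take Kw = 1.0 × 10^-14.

pH = 2.61

HI is a strong acid and dissociates completely, so [H+] = 0.00243 M.
pH = -log(0.00243) = 2.61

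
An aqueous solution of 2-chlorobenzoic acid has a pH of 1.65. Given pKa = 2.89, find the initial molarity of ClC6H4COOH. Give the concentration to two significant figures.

C₀ = 4.1 × 10^-1 M

[H+] = 10^(-1.65) = 2.24 × 10^-2 M = x
Ka = 10^(−2.89) = 1.29 × 10^-3
Ka = x²/(C₀ − x) ⇒ C₀ = x + x²/Ka
C₀ = 2.24 × 10^-2 + (2.24 × 10^-2)²/(1.29 × 10^-3) = 4.11 × 10^-1 M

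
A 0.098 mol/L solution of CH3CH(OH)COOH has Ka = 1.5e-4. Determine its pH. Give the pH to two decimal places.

CH3CH(OH)COOH ⇌ CH3CH(OH)COO- + H+
Ka = [H+]²/(0.098 − [H+]) = 1.5 × 10^-4
Since Ka ≪ C₀, [H+] ≈ √(Ka·C₀) = 3.83 × 10^-3 M.
Check: 3.9% ionized — well under 5%, approximation valid.
pH = −log(3.83 × 10^-3) = 2.42

pH = 2.42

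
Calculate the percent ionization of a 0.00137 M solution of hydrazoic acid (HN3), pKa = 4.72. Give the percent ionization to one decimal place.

11.1%

HN3 ⇌ N3- + H+; let x = [H+] at equilibrium.
Ka = 10^(−4.72) = 1.91 × 10^-5
Solve x² + 1.91e-05x − 2.62e-08 = 0 → x = 1.52 × 10^-4 M
% ionization = x/C₀ × 100% = 1.52 × 10^-4/0.00137 × 100% = 11.1%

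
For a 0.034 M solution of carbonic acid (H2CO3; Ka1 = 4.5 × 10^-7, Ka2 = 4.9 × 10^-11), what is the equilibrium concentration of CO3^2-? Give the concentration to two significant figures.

4.9 × 10^-11 M

First ionization gives [H+] ≈ [HCO3-] = 1.24 × 10^-4 M.
Second step: Ka2 = [H+][CO3^2-]/[HCO3-] ≈ [CO3^2-] (since [H+] ≈ [HCO3-]).
So [CO3^2-] ≈ Ka2.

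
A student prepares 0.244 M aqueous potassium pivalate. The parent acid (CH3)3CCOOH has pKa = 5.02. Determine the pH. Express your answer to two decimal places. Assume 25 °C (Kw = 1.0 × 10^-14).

(CH3)3CCOO- is the conjugate base of the weak acid (CH3)3CCOOH.
Ka = 10^(−5.02) = 9.55 × 10^-6
Kb = Kw/Ka = 1.0×10^-14 / 9.55 × 10^-6 = 1.05 × 10^-9
Let x = [OH-] at equilibrium. Kb = x²/(0.244 − x).
Since Kb ≪ C₀, x ≈ √(Kb·C₀) = 1.60 × 10^-5 M.
pOH = −log(1.60 × 10^-5) = 4.80; pH = 14.00 − 4.80 = 9.20

pH = 9.20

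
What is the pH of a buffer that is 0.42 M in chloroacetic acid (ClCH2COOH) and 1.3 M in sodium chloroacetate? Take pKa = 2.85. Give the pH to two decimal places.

Henderson–Hasselbalch: pH = pKa + log([ClCH2COO-]/[ClCH2COOH]) = 2.85 + log(1.3/0.42)
pH = 2.85 + (+0.491) = 3.34

pH = 3.34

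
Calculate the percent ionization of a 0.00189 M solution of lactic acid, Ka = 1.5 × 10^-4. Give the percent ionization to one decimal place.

24.5%

CH3CH(OH)COOH ⇌ CH3CH(OH)COO- + H+; let x = [H+] at equilibrium.
Ka = x²/(C₀ − x); solving the quadratic gives x = 4.63 × 10^-4 M.
Fraction ionized = 4.63 × 10^-4 / 0.00189 = 0.2450 → 24.5%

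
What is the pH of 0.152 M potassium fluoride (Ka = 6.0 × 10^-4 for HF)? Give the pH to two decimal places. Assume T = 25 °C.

F- is the conjugate base of the weak acid HF.
Kb = Kw/Ka = 1.0×10^-14 / 6.0 × 10^-4 = 1.67 × 10^-11
From the ICE table, Kb = x²/(0.152 − x) = 1.67 × 10^-11.
Since Kb ≪ C₀, x ≈ √(Kb·C₀) = 1.59 × 10^-6 M.
pOH = −log(1.59 × 10^-6) = 5.80; pH = 14.00 − 5.80 = 8.20

pH = 8.20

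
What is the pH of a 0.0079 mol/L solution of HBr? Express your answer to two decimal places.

HBr is a strong acid and dissociates completely, so [H+] = 0.0079 M.
pH = -log(0.0079) = 2.10

pH = 2.10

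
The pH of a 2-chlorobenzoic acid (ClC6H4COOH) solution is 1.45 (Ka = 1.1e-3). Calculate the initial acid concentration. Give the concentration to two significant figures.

[H+] = 10^(-1.45) = 3.55 × 10^-2 M = x
Ka = x²/(C₀ − x) ⇒ C₀ = x + x²/Ka
C₀ = 3.55 × 10^-2 + (3.55 × 10^-2)²/(1.1 × 10^-3) = 1.18 M

C₀ = 1.2 M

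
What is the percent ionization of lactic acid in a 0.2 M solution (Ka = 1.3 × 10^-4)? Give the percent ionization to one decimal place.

CH3CH(OH)COOH ⇌ CH3CH(OH)COO- + H+; let x = [H+] at equilibrium.
x ≈ √(Ka·C₀) = √(1.3 × 10^-4 × 0.2) = 5.10 × 10^-3 M
% ionization = x/C₀ × 100% = 5.10 × 10^-3/0.2 × 100% = 2.5%

2.5%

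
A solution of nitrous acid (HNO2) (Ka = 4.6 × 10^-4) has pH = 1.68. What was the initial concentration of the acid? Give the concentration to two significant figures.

C₀ = 9.7 × 10^-1 M

[H+] = 10^(-1.68) = 2.09 × 10^-2 M = x
Ka = x²/(C₀ − x) ⇒ C₀ = x + x²/Ka
C₀ = 2.09 × 10^-2 + (2.09 × 10^-2)²/(4.6 × 10^-4) = 9.70 × 10^-1 M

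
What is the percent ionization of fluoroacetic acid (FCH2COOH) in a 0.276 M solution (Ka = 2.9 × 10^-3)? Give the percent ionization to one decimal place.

9.7%

FCH2COOH ⇌ FCH2COO- + H+; let x = [H+] at equilibrium.
Ka = x²/(C₀ − x); solving the quadratic gives x = 2.69 × 10^-2 M.
% ionization = x/C₀ × 100% = 2.69 × 10^-2/0.276 × 100% = 9.7%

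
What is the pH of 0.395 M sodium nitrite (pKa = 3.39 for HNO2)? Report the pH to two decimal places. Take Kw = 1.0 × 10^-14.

NO2- is the conjugate base of the weak acid HNO2.
Ka = 10^(−3.39) = 4.07 × 10^-4
Kb = Kw/Ka = 1.0×10^-14 / 4.07 × 10^-4 = 2.46 × 10^-11
Let x = [OH-] at equilibrium. Kb = x²/(0.395 − x).
Since Kb ≪ C₀, x ≈ √(Kb·C₀) = 3.12 × 10^-6 M.
Check: 0.00079% ionized — well under 5%, approximation valid.
pOH = 5.51, so pH = 14.00 − pOH = 8.49

pH = 8.49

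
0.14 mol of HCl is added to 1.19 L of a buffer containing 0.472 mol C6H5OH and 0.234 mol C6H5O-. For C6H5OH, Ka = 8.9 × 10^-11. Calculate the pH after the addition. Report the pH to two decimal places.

Added H+ converts C6H5O- to C6H5OH: C6H5OH → 0.612 mol, C6H5O- → 0.094 mol.
pKa = −log(8.9 × 10^-11) = 10.051
pH = pKa + log([A⁻]/[HA]) = 10.051 + log(0.094/0.612) = 10.051 -0.814

pH = 9.24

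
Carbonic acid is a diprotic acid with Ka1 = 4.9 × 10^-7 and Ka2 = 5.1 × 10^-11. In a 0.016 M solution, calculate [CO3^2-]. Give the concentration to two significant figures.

First ionization gives [H+] ≈ [HCO3-] = 8.85 × 10^-5 M.
Second step: Ka2 = [H+][CO3^2-]/[HCO3-] ≈ [CO3^2-] (since [H+] ≈ [HCO3-]).
So [CO3^2-] ≈ Ka2.

5.1 × 10^-11 M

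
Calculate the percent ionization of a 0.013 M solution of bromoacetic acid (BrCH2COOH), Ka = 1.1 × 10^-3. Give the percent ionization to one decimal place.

25.2%

BrCH2COOH ⇌ BrCH2COO- + H+; let x = [H+] at equilibrium.
Solve x² + 0.0011x − 1.43e-05 = 0 → x = 3.27 × 10^-3 M
% ionization = x/C₀ × 100% = 3.27 × 10^-3/0.013 × 100% = 25.2%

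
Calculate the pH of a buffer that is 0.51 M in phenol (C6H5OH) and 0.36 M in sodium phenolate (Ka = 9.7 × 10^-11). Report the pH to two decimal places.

pKa = −log(9.7 × 10^-11) = 10.013
pH = pKa + log([A⁻]/[HA]) = 10.013 + log(0.36/0.51)
pH = 10.013 + (-0.151) = 9.86

pH = 9.86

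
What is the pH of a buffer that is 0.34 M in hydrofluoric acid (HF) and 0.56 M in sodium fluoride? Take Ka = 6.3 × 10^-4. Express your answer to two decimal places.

pH = 3.42

pKa = −log(6.3 × 10^-4) = 3.201
Henderson–Hasselbalch: pH = pKa + log([F-]/[HF]) = 3.201 + log(0.56/0.34)
pH = 3.201 + (+0.217) = 3.42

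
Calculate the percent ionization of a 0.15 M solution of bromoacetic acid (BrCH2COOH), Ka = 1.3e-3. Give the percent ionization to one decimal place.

8.9%

BrCH2COOH ⇌ BrCH2COO- + H+; let x = [H+] at equilibrium.
Solve x² + 0.0013x − 0.000195 = 0 → x = 1.33 × 10^-2 M
Fraction ionized = 1.33 × 10^-2 / 0.15 = 0.0887 → 8.9%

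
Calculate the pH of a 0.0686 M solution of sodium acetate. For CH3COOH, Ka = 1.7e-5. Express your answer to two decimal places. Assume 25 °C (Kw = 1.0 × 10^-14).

pH = 8.80

CH3COO- is the conjugate base of the weak acid CH3COOH.
Kb = Kw/Ka = 1.0×10^-14 / 1.7 × 10^-5 = 5.88 × 10^-10
From the ICE table, Kb = x²/(0.0686 − x) = 5.88 × 10^-10.
Since Kb ≪ C₀, x ≈ √(Kb·C₀) = 6.35 × 10^-6 M.
(x/C₀ = 0.0093% < 5%, so the approximation holds.)
pOH = 5.20, so pH = 14.00 − pOH = 8.80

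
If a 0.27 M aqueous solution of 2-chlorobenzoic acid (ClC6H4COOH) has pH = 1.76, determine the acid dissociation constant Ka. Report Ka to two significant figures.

[H+] = 10^(-1.76) = 1.74 × 10^-2 M
At equilibrium [HA] = 0.27 − 1.74 × 10^-2 = 2.53 × 10^-1 M
Ka = [H+][A-]/[HA] = (1.74 × 10^-2)² / 2.53 × 10^-1 = 1.2 × 10^-3

Ka = 1.2 × 10^-3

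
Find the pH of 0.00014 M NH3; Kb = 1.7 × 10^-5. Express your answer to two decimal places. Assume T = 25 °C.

pH = 9.61

NH3 + H2O ⇌ NH4+ + OH-
From the ICE table, Kb = [OH-]²/(0.00014 − [OH-]) = 1.7 × 10^-5.
[OH-] is not negligible relative to C₀; solve [OH-]² + 1.7e-05·[OH-] − 2.38e-09 = 0.
[OH-] = (−Kb + √(Kb² + 4·Kb·C₀))/2 = 4.10 × 10^-5 M
pOH = −log(4.10 × 10^-5) = 4.39; pH = 14.00 − 4.39 = 9.61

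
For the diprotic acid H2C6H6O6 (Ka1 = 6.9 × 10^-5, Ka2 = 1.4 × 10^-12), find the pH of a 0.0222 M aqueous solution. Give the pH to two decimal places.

pH = 2.92

Since Ka1 ≫ Ka2, the first ionization dominates [H+].
Ka1 = x²/(0.0222 − x) = 6.9 × 10^-5
Solving the quadratic: x = (−Ka1 + √(Ka1² + 4·Ka1·C₀))/2 = 1.20 × 10^-3 M
pH = −log(1.20 × 10^-3) = 2.92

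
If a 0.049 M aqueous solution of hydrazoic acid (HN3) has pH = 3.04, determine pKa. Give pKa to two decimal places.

[H+] = 10^(-3.04) = 9.12 × 10^-4 M
At equilibrium [HA] = 0.049 − 9.12 × 10^-4 = 4.81 × 10^-2 M
Ka = [H+][A-]/[HA] = (9.12 × 10^-4)² / 4.81 × 10^-2 = 1.73 × 10^-5
pKa = -log(1.73 × 10^-5) = 4.76

pKa = 4.76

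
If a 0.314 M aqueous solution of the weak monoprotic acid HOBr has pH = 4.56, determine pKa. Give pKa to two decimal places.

[H+] = 10^(-4.56) = 2.75 × 10^-5 M
At equilibrium [HA] = 0.314 − 2.75 × 10^-5 = 3.14 × 10^-1 M
Ka = [H+][A-]/[HA] = (2.75 × 10^-5)² / 3.14 × 10^-1 = 2.41 × 10^-9
pKa = -log(2.41 × 10^-9) = 8.62

pKa = 8.62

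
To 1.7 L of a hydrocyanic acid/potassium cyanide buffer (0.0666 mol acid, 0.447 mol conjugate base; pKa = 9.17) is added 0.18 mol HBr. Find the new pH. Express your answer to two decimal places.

pH = 9.20

After neutralization: n(HCN) = 0.247 mol, n(CN-) = 0.267 mol.
Henderson–Hasselbalch with mole ratio 0.267/0.247: pH = 9.17 + (+0.034)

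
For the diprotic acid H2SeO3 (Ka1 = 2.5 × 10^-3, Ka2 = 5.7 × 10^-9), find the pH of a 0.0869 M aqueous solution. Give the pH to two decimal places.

pH = 1.87

Since Ka1 ≫ Ka2, the first ionization dominates [H+].
Ka1 = x²/(0.0869 − x) = 2.5 × 10^-3
Solving the quadratic: x = (−Ka1 + √(Ka1² + 4·Ka1·C₀))/2 = 1.35 × 10^-2 M
pH = −log(1.35 × 10^-2) = 1.87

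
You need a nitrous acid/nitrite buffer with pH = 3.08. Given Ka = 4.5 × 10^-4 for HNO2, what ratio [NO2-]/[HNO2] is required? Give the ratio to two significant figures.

ratio = 0.54

pKa = -log(4.5 × 10^-4) = 3.347
pH = pKa + log(r) ⇒ log(r) = 3.08 − 3.347 = -0.267
r = [NO2-]/[HNO2] = 10^(-0.267) = 0.541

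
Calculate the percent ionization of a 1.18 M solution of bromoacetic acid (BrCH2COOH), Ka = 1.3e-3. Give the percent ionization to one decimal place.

3.3%

BrCH2COOH ⇌ BrCH2COO- + H+; let x = [H+] at equilibrium.
x ≈ √(Ka·C₀) = √(1.3 × 10^-3 × 1.18) = 3.92 × 10^-2 M
Fraction ionized = 3.92 × 10^-2 / 1.18 = 0.0332 → 3.3%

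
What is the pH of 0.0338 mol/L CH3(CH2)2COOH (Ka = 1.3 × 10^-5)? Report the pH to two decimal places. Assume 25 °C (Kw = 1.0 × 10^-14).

CH3(CH2)2COOH ⇌ CH3(CH2)2COO- + H+
Let x = [H+] at equilibrium. Ka = x²/(0.0338 − x).
Assume x ≪ 0.0338: x ≈ √(1.3 × 10^-5 × 0.0338) = 6.63 × 10^-4 M
(x/C₀ = 2% < 5%, so the approximation holds.)
pH = −log[H+] = −log(6.63 × 10^-4) = 3.18

pH = 3.18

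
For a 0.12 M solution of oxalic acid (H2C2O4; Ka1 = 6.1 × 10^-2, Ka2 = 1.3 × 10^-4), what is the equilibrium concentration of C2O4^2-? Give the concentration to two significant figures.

1.3 × 10^-4 M

First ionization gives [H+] ≈ [HC2O4-] = 6.03 × 10^-2 M.
Second step: Ka2 = [H+][C2O4^2-]/[HC2O4-] ≈ [C2O4^2-] (since [H+] ≈ [HC2O4-]).
So [C2O4^2-] ≈ Ka2.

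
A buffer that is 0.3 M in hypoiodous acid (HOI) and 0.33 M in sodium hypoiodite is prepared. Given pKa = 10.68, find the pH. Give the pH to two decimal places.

Henderson–Hasselbalch: pH = pKa + log([OI-]/[HOI]) = 10.68 + log(0.33/0.3)
pH = 10.68 + (+0.041) = 10.72

pH = 10.72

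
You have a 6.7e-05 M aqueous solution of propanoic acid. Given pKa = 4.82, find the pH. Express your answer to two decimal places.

CH3CH2COOH ⇌ CH3CH2COO- + H+
Ka = 10^(−4.82) = 1.51 × 10^-5
Ka = [H+]²/(6.7e-05 − [H+]) = 1.51 × 10^-5
Here C₀/Ka ≈ 4.44, so the small-[H+] approximation fails. Use the quadratic:
[H+] = [−1.51e-05 + √(1.51e-05² + 4.05e-09)]/2 = 2.51 × 10^-5 M
pH = −log(2.51 × 10^-5) = 4.60

pH = 4.60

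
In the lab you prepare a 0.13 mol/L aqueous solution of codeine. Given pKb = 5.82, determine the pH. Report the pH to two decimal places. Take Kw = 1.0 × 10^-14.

C18H21NO3 + H2O ⇌ C18H22NO3+ + OH-
Kb = 10^(−5.82) = 1.51 × 10^-6
From the ICE table, Kb = x²/(0.13 − x) = 1.51 × 10^-6.
Neglecting x in the denominator: x = √(1.51 × 10^-6 × 0.13) = 4.43 × 10^-4 M
Check: 0.34% ionized — well under 5%, approximation valid.
pOH = −log(4.43 × 10^-4) = 3.35; pH = 14.00 − 3.35 = 10.65

pH = 10.65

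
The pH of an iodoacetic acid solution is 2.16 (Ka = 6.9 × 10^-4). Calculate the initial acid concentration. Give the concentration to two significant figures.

[H+] = 10^(-2.16) = 6.92 × 10^-3 M = x
Ka = x²/(C₀ − x) ⇒ C₀ = x + x²/Ka
C₀ = 6.92 × 10^-3 + (6.92 × 10^-3)²/(6.9 × 10^-4) = 7.63 × 10^-2 M

C₀ = 7.6 × 10^-2 M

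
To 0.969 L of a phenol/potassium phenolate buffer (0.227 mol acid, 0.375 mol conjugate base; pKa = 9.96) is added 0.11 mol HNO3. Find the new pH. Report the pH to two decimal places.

pH = 9.86

Added H+ converts C6H5O- to C6H5OH: C6H5OH → 0.337 mol, C6H5O- → 0.265 mol.
pH = pKa + log(n_C6H5O-/n_C6H5OH) = 9.96 + log(0.265/0.337) = 9.96 + (-0.104)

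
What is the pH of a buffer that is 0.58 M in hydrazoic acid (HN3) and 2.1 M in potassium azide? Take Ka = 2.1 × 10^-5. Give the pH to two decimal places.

pKa = −log(2.1 × 10^-5) = 4.678
Henderson–Hasselbalch: pH = pKa + log([N3-]/[HN3]) = 4.678 + log(2.1/0.58)
pH = 4.678 + (+0.559) = 5.24

pH = 5.24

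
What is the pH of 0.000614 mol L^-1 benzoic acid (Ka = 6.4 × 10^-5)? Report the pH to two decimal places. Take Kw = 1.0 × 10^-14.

C6H5COOH ⇌ C6H5COO- + H+
Ka = [H+]²/(0.000614 − [H+]) = 6.4 × 10^-5
Here C₀/Ka ≈ 9.59, so the small-[H+] approximation fails. Use the quadratic:
[H+] = (−Ka + √(Ka² + 4·Ka·C₀))/2 = 1.69 × 10^-4 M
pH = −log(1.69 × 10^-4) = 3.77

pH = 3.77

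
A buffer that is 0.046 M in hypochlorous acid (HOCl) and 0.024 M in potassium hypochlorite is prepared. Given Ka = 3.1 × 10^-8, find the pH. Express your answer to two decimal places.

pKa = −log(3.1 × 10^-8) = 7.509
Using pH = pKa + log([base]/[acid]) with [base]/[acid] = 0.024/0.046:
pH = 7.509 + (-0.283) = 7.23

pH = 7.23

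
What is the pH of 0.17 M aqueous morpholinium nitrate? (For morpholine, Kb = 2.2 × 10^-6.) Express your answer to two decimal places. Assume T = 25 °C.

C4H8ONH2+ is the conjugate acid of the weak base C4H8ONH.
Ka = Kw/Kb = 1.0×10^-14 / 2.2 × 10^-6 = 4.55 × 10^-9
Let x = [H+] at equilibrium. Ka = x²/(0.17 − x).
Neglecting x in the denominator: x = √(4.55 × 10^-9 × 0.17) = 2.78 × 10^-5 M
Check: 0.016% ionized — well under 5%, approximation valid.
pH = −log[H+] = −log(2.78 × 10^-5) = 4.56

pH = 4.56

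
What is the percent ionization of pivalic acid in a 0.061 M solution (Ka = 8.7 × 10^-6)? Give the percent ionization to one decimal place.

(CH3)3CCOOH ⇌ (CH3)3CCOO- + H+; let x = [H+] at equilibrium.
x ≈ √(Ka·C₀) = √(8.7 × 10^-6 × 0.061) = 7.28 × 10^-4 M
% ionization = x/C₀ × 100% = 7.28 × 10^-4/0.061 × 100% = 1.2%

1.2%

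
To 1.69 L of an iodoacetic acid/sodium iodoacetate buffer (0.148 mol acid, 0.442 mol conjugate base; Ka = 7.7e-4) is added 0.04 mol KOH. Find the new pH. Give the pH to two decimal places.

pH = 3.76

After neutralization: n(ICH2COOH) = 0.108 mol, n(ICH2COO-) = 0.482 mol.
pKa = −log(7.7 × 10^-4) = 3.114
pH = pKa + log(n_ICH2COO-/n_ICH2COOH) = 3.114 + log(0.482/0.108) = 3.114 + (+0.650)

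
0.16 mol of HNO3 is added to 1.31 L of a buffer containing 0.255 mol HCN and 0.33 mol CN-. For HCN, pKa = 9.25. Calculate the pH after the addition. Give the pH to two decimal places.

pH = 8.86

After neutralization: n(HCN) = 0.415 mol, n(CN-) = 0.17 mol.
Henderson–Hasselbalch with mole ratio 0.17/0.415: pH = 9.25 + (-0.388)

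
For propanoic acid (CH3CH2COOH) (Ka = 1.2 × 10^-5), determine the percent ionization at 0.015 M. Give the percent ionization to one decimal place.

CH3CH2COOH ⇌ CH3CH2COO- + H+; let x = [H+] at equilibrium.
x ≈ √(Ka·C₀) = √(1.2 × 10^-5 × 0.015) = 4.24 × 10^-4 M
% ionization = x/C₀ × 100% = 4.24 × 10^-4/0.015 × 100% = 2.8%

2.8%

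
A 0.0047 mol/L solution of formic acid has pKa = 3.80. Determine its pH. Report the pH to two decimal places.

HCOOH ⇌ HCOO- + H+
Ka = 10^(−3.80) = 1.58 × 10^-4
From the ICE table, Ka = x²/(0.0047 − x) = 1.58 × 10^-4.
The 5% rule fails; solving x² + Ka·x − Ka·C₀ = 0 exactly:
x = [−0.000158 + √(0.000158² + 2.97e-06)]/2 = 7.86 × 10^-4 M
pH = −log(7.86 × 10^-4) = 3.10

pH = 3.10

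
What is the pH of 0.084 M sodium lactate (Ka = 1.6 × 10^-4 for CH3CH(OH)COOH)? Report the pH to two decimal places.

pH = 8.36

CH3CH(OH)COO- is the conjugate base of the weak acid CH3CH(OH)COOH.
Kb = Kw/Ka = 1.0×10^-14 / 1.6 × 10^-4 = 6.25 × 10^-11
From the ICE table, Kb = [OH-]²/(0.084 − [OH-]) = 6.25 × 10^-11.
Since Kb ≪ C₀, [OH-] ≈ √(Kb·C₀) = 2.29 × 10^-6 M.
([OH-]/C₀ = 0.0027% < 5%, so the approximation holds.)
pOH = −log(2.29 × 10^-6) = 5.64; pH = 14.00 − 5.64 = 8.36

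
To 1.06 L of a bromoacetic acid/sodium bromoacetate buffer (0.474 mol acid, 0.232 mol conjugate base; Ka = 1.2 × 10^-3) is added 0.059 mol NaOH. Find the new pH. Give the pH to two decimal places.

pH = 2.77

After neutralization: n(BrCH2COOH) = 0.415 mol, n(BrCH2COO-) = 0.291 mol.
pKa = −log(1.2 × 10^-3) = 2.921
Henderson–Hasselbalch with mole ratio 0.291/0.415: pH = 2.921 + (-0.154)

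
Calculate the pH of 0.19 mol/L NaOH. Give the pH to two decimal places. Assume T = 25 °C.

NaOH is a strong base; [OH-] = 0.19 M.
pOH = -log(0.19) = 0.72
pH = 14.00 - 0.72 = 13.28

pH = 13.28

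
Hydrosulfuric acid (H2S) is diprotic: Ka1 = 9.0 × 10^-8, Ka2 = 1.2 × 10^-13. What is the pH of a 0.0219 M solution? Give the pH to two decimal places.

Since Ka1 ≫ Ka2, the first ionization dominates [H+].
Ka1 = x²/(0.0219 − x) = 9.0 × 10^-8
x ≈ √(9.0 × 10^-8 × 0.0219) = 4.44 × 10^-5 M
pH = −log(4.44 × 10^-5) = 4.35

pH = 4.35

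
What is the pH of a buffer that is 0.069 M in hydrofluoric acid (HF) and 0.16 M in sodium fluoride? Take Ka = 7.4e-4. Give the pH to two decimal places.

pKa = −log(7.4 × 10^-4) = 3.131
pH = pKa + log([A⁻]/[HA]) = 3.131 + log(0.16/0.069)
pH = 3.131 + (+0.365) = 3.50

pH = 3.50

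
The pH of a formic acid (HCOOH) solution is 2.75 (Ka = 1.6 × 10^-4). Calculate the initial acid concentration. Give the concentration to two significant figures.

C₀ = 2.2 × 10^-2 M

[H+] = 10^(-2.75) = 1.78 × 10^-3 M = x
Ka = x²/(C₀ − x) ⇒ C₀ = x + x²/Ka
C₀ = 1.78 × 10^-3 + (1.78 × 10^-3)²/(1.6 × 10^-4) = 2.16 × 10^-2 M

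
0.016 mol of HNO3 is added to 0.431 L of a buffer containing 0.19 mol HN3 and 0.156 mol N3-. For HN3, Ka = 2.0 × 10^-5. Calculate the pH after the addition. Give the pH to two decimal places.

Added H+ converts N3- to HN3: HN3 → 0.206 mol, N3- → 0.14 mol.
pKa = −log(2.0 × 10^-5) = 4.699
pH = pKa + log(n_N3-/n_HN3) = 4.699 + log(0.14/0.206) = 4.699 + (-0.168)

pH = 4.53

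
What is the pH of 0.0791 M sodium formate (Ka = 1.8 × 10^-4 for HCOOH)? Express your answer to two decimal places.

HCOO- is the conjugate base of the weak acid HCOOH.
Kb = Kw/Ka = 1.0×10^-14 / 1.8 × 10^-4 = 5.56 × 10^-11
Kb = [OH-]²/(0.0791 − [OH-]) = 5.56 × 10^-11
Since Kb ≪ C₀, [OH-] ≈ √(Kb·C₀) = 2.10 × 10^-6 M.
Check: 0.0027% ionized — well under 5%, approximation valid.
pOH = 5.68, so pH = 14.00 − pOH = 8.32

pH = 8.32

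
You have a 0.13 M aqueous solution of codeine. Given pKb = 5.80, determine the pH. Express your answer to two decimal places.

C18H21NO3 + H2O ⇌ C18H22NO3+ + OH-
Kb = 10^(−5.80) = 1.58 × 10^-6
Kb = [OH-]²/(0.13 − [OH-]) = 1.58 × 10^-6
Since Kb ≪ C₀, [OH-] ≈ √(Kb·C₀) = 4.53 × 10^-4 M.
pOH = 3.34, so pH = 14.00 − pOH = 10.66

pH = 10.66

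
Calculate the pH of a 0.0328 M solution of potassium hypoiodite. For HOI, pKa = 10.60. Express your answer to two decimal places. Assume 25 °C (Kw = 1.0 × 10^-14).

OI- is the conjugate base of the weak acid HOI.
Ka = 10^(−10.60) = 2.51 × 10^-11
Kb = Kw/Ka = 1.0×10^-14 / 2.51 × 10^-11 = 3.98 × 10^-4
Kb = x²/(0.0328 − x) = 3.98 × 10^-4
The 5% rule fails; solving x² + Kb·x − Kb·C₀ = 0 exactly:
x = [−0.000398 + √(0.000398² + 5.22e-05)]/2 = 3.42 × 10^-3 M
pOH = 2.47, so pH = 14.00 − pOH = 11.53

pH = 11.53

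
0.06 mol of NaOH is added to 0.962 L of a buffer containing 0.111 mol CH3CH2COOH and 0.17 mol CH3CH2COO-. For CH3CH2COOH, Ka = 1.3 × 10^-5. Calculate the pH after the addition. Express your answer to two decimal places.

After neutralization: n(CH3CH2COOH) = 0.051 mol, n(CH3CH2COO-) = 0.23 mol.
pKa = −log(1.3 × 10^-5) = 4.886
Henderson–Hasselbalch with mole ratio 0.23/0.051: pH = 4.886 + (+0.654)

pH = 5.54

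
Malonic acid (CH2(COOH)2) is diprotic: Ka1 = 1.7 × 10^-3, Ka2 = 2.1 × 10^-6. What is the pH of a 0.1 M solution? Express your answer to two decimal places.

pH = 1.91

Ka1 ≫ Ka2, so treat the first dissociation as the only significant source of H+.
Ka1 = x²/(0.1 − x) = 1.7 × 10^-3
Solving the quadratic: x = (−Ka1 + √(Ka1² + 4·Ka1·C₀))/2 = 1.22 × 10^-2 M
pH = −log(1.22 × 10^-2) = 1.91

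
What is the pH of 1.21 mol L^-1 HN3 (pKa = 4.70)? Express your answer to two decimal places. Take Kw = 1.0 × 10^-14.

pH = 2.31

HN3 ⇌ N3- + H+
Ka = 10^(−4.70) = 2.00 × 10^-5
Ka = x²/(1.21 − x) = 2.00 × 10^-5
Neglecting x in the denominator: x = √(2.00 × 10^-5 × 1.21) = 4.92 × 10^-3 M
pH = −log[H+] = −log(4.92 × 10^-3) = 2.31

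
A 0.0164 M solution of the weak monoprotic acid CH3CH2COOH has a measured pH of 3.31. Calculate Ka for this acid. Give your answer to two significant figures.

[H+] = 10^(-3.31) = 4.90 × 10^-4 M
At equilibrium [HA] = 0.0164 − 4.90 × 10^-4 = 1.59 × 10^-2 M
Ka = [H+][A-]/[HA] = (4.90 × 10^-4)² / 1.59 × 10^-2 = 1.5 × 10^-5

Ka = 1.5 × 10^-5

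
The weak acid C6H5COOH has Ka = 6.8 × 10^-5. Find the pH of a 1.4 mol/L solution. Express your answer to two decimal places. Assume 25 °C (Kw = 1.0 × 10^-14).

pH = 2.01

C6H5COOH ⇌ C6H5COO- + H+
Ka = [H+]²/(1.4 − [H+]) = 6.8 × 10^-5
Assume [H+] ≪ 1.4: [H+] ≈ √(6.8 × 10^-5 × 1.4) = 9.76 × 10^-3 M
([H+]/C₀ = 0.7% < 5%, so the approximation holds.)
pH = −log(9.76 × 10^-3) = 2.01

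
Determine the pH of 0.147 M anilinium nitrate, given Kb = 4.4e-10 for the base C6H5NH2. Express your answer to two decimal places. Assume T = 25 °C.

C6H5NH3+ is the conjugate acid of the weak base C6H5NH2.
Ka = Kw/Kb = 1.0×10^-14 / 4.4 × 10^-10 = 2.27 × 10^-5
Let x = [H+] at equilibrium. Ka = x²/(0.147 − x).
Neglecting x in the denominator: x = √(2.27 × 10^-5 × 0.147) = 1.83 × 10^-3 M
Check: 1.2% ionized — well under 5%, approximation valid.
pH = −log(1.83 × 10^-3) = 2.74

pH = 2.74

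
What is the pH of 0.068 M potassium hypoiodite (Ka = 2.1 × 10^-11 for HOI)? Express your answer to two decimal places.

OI- is the conjugate base of the weak acid HOI.
Kb = Kw/Ka = 1.0×10^-14 / 2.1 × 10^-11 = 4.76 × 10^-4
Kb = x²/(0.068 − x) = 4.76 × 10^-4
The 5% rule fails; solving x² + Kb·x − Kb·C₀ = 0 exactly:
x = (−Kb + √(Kb² + 4·Kb·C₀))/2 = 5.46 × 10^-3 M
pOH = −log(5.46 × 10^-3) = 2.26; pH = 14.00 − 2.26 = 11.74

pH = 11.74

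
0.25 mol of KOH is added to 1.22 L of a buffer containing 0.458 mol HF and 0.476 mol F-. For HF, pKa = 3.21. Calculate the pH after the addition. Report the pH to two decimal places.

OH- converts HF to F-: HF → 0.208 mol, F- → 0.726 mol.
pH = pKa + log([A⁻]/[HA]) = 3.21 + log(0.726/0.208) = 3.21 +0.543

pH = 3.75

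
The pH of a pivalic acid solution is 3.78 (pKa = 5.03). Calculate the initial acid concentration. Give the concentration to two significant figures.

[H+] = 10^(-3.78) = 1.66 × 10^-4 M = x
Ka = 10^(−5.03) = 9.33 × 10^-6
Ka = x²/(C₀ − x) ⇒ C₀ = x + x²/Ka
C₀ = 1.66 × 10^-4 + (1.66 × 10^-4)²/(9.33 × 10^-6) = 3.12 × 10^-3 M

C₀ = 3.1 × 10^-3 M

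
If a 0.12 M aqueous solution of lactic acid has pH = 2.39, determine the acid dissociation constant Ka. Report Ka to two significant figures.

Ka = 1.4 × 10^-4

[H+] = 10^(-2.39) = 4.07 × 10^-3 M
At equilibrium [HA] = 0.12 − 4.07 × 10^-3 = 1.16 × 10^-1 M
Ka = [H+][A-]/[HA] = (4.07 × 10^-3)² / 1.16 × 10^-1 = 1.4 × 10^-4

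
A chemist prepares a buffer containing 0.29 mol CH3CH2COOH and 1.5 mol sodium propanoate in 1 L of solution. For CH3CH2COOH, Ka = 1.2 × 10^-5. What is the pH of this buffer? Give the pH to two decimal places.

pH = 5.63

pKa = −log(1.2 × 10^-5) = 4.921
Henderson–Hasselbalch: pH = pKa + log([CH3CH2COO-]/[CH3CH2COOH]) = 4.921 + log(1.5/0.29)
pH = 4.921 + (+0.714) = 5.63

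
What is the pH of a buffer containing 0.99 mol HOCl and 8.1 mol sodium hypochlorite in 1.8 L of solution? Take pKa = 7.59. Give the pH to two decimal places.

pH = 8.50

Using pH = pKa + log([base]/[acid]) with [base]/[acid] = 8.1/0.99:
pH = 7.59 + (+0.913) = 8.50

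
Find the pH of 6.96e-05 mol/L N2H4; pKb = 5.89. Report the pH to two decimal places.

N2H4 + H2O ⇌ N2H5+ + OH-
Kb = 10^(−5.89) = 1.29 × 10^-6
Kb = x²/(6.96e-05 − x) = 1.29 × 10^-6
Here C₀/Kb ≈ 54, so the small-x approximation fails. Use the quadratic:
x = [−1.29e-06 + √(1.29e-06² + 3.59e-10)]/2 = 8.85 × 10^-6 M
pOH = 5.05, so pH = 14.00 − pOH = 8.95

pH = 8.95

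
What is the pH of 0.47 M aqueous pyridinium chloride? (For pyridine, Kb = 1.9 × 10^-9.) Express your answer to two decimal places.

C5H5NH+ is the conjugate acid of the weak base C5H5N.
Ka = Kw/Kb = 1.0×10^-14 / 1.9 × 10^-9 = 5.26 × 10^-6
Let x = [H+] at equilibrium. Ka = x²/(0.47 − x).
Assume x ≪ 0.47: x ≈ √(5.26 × 10^-6 × 0.47) = 1.57 × 10^-3 M
Check: 0.33% ionized — well under 5%, approximation valid.
pH = −log(1.57 × 10^-3) = 2.80

pH = 2.80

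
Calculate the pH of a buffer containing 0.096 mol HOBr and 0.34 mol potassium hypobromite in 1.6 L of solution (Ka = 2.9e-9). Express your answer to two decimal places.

pH = 9.09

pKa = −log(2.9 × 10^-9) = 8.538
Using pH = pKa + log([base]/[acid]) with [base]/[acid] = 0.34/0.096:
pH = 8.538 + (+0.549) = 9.09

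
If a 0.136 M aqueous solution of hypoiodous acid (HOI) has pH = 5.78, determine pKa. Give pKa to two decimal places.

pKa = 10.69

[H+] = 10^(-5.78) = 1.66 × 10^-6 M
At equilibrium [HA] = 0.136 − 1.66 × 10^-6 = 1.36 × 10^-1 M
Ka = [H+][A-]/[HA] = (1.66 × 10^-6)² / 1.36 × 10^-1 = 2.03 × 10^-11
pKa = -log(2.03 × 10^-11) = 10.69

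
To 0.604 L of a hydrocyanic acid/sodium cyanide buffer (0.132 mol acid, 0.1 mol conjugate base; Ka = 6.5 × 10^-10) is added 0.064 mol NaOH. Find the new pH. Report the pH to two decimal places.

pH = 9.57

OH- converts HCN to CN-: HCN → 0.068 mol, CN- → 0.164 mol.
pKa = −log(6.5 × 10^-10) = 9.187
Henderson–Hasselbalch with mole ratio 0.164/0.068: pH = 9.187 + (+0.382)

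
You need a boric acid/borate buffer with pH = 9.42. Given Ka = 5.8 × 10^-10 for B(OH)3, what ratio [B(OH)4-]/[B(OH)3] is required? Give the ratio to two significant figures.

pKa = -log(5.8 × 10^-10) = 9.237
pH = pKa + log(r) ⇒ log(r) = 9.42 − 9.237 = +0.183
r = [B(OH)4-]/[B(OH)3] = 10^(+0.183) = 1.52

ratio = 1.5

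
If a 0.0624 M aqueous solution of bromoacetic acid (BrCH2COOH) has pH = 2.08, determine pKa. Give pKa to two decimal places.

[H+] = 10^(-2.08) = 8.32 × 10^-3 M
At equilibrium [HA] = 0.0624 − 8.32 × 10^-3 = 5.41 × 10^-2 M
Ka = [H+][A-]/[HA] = (8.32 × 10^-3)² / 5.41 × 10^-2 = 1.28 × 10^-3
pKa = -log(1.28 × 10^-3) = 2.89

pKa = 2.89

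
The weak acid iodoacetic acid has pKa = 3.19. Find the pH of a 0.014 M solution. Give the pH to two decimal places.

pH = 2.57

ICH2COOH ⇌ ICH2COO- + H+
Ka = 10^(−3.19) = 6.46 × 10^-4
Ka = x²/(0.014 − x) = 6.46 × 10^-4
Here C₀/Ka ≈ 21.7, so the small-x approximation fails. Use the quadratic:
x = (−Ka + √(Ka² + 4·Ka·C₀))/2 = 2.70 × 10^-3 M
pH = −log(2.70 × 10^-3) = 2.57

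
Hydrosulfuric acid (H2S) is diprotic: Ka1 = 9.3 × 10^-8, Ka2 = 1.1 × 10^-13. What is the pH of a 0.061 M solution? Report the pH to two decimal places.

Ka1 ≫ Ka2, so treat the first dissociation as the only significant source of H+.
Ka1 = x²/(0.061 − x) = 9.3 × 10^-8
x ≈ √(9.3 × 10^-8 × 0.061) = 7.53 × 10^-5 M
pH = −log(7.53 × 10^-5) = 4.12

pH = 4.12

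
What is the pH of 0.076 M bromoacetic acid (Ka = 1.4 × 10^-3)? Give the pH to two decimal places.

pH = 2.02

BrCH2COOH ⇌ BrCH2COO- + H+
From the ICE table, Ka = [H+]²/(0.076 − [H+]) = 1.4 × 10^-3.
The 5% rule fails; solving [H+]² + Ka·[H+] − Ka·C₀ = 0 exactly:
[H+] = (−Ka + √(Ka² + 4·Ka·C₀))/2 = 9.64 × 10^-3 M
pH = −log[H+] = −log(9.64 × 10^-3) = 2.02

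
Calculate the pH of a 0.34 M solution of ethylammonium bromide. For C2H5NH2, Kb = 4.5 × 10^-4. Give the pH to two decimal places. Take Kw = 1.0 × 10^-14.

pH = 5.56

C2H5NH3+ is the conjugate acid of the weak base C2H5NH2.
Ka = Kw/Kb = 1.0×10^-14 / 4.5 × 10^-4 = 2.22 × 10^-11
Ka = x²/(0.34 − x) = 2.22 × 10^-11
Assume x ≪ 0.34: x ≈ √(2.22 × 10^-11 × 0.34) = 2.75 × 10^-6 M
Check: 0.00081% ionized — well under 5%, approximation valid.
pH = −log[H+] = −log(2.75 × 10^-6) = 5.56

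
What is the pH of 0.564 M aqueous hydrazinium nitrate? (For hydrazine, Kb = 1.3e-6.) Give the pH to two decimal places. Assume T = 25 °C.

N2H5+ is the conjugate acid of the weak base N2H4.
Ka = Kw/Kb = 1.0×10^-14 / 1.3 × 10^-6 = 7.69 × 10^-9
Ka = [H+]²/(0.564 − [H+]) = 7.69 × 10^-9
Since Ka ≪ C₀, [H+] ≈ √(Ka·C₀) = 6.59 × 10^-5 M.
([H+]/C₀ = 0.012% < 5%, so the approximation holds.)
pH = −log(6.59 × 10^-5) = 4.18

pH = 4.18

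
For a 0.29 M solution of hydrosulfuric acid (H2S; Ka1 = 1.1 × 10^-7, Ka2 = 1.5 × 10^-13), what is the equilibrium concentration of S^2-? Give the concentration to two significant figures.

First ionization gives [H+] ≈ [HS-] = 1.79 × 10^-4 M.
Second step: Ka2 = [H+][S^2-]/[HS-] ≈ [S^2-] (since [H+] ≈ [HS-]).
So [S^2-] ≈ Ka2.

1.5 × 10^-13 M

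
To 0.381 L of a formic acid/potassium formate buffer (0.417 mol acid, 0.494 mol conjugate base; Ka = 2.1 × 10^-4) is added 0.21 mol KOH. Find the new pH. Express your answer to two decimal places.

pH = 4.21

OH- converts HCOOH to HCOO-: HCOOH → 0.207 mol, HCOO- → 0.704 mol.
pKa = −log(2.1 × 10^-4) = 3.678
Henderson–Hasselbalch with mole ratio 0.704/0.207: pH = 3.678 + (+0.532)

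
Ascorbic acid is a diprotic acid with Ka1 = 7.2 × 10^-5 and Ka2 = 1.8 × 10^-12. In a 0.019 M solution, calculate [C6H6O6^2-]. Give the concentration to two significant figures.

First ionization gives [H+] ≈ [HC6H6O6-] = 1.13 × 10^-3 M.
Second step: Ka2 = [H+][C6H6O6^2-]/[HC6H6O6-] ≈ [C6H6O6^2-] (since [H+] ≈ [HC6H6O6-]).
So [C6H6O6^2-] ≈ Ka2.

1.8 × 10^-12 M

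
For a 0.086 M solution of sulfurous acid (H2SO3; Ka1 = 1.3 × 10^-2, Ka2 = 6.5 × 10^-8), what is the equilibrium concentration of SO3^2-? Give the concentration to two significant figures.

6.5 × 10^-8 M

First ionization gives [H+] ≈ [HSO3-] = 2.76 × 10^-2 M.
Second step: Ka2 = [H+][SO3^2-]/[HSO3-] ≈ [SO3^2-] (since [H+] ≈ [HSO3-]).
So [SO3^2-] ≈ Ka2.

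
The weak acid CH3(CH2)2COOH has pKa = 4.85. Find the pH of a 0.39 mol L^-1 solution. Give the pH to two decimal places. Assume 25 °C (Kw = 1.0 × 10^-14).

CH3(CH2)2COOH ⇌ CH3(CH2)2COO- + H+
Ka = 10^(−4.85) = 1.41 × 10^-5
Ka = x²/(0.39 − x) = 1.41 × 10^-5
Since Ka ≪ C₀, x ≈ √(Ka·C₀) = 2.34 × 10^-3 M.
Check: 0.6% ionized — well under 5%, approximation valid.
pH = −log(2.34 × 10^-3) = 2.63

pH = 2.63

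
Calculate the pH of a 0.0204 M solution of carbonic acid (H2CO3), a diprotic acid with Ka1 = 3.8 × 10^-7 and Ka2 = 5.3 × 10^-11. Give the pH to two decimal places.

pH = 4.06

Since Ka1 ≫ Ka2, the first ionization dominates [H+].
Ka1 = x²/(0.0204 − x) = 3.8 × 10^-7
x ≈ √(3.8 × 10^-7 × 0.0204) = 8.80 × 10^-5 M
pH = −log(8.80 × 10^-5) = 4.06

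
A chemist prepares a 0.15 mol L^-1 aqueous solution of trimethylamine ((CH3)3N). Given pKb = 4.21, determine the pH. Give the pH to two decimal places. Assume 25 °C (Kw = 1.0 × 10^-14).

(CH3)3N + H2O ⇌ (CH3)3NH+ + OH-
Kb = 10^(−4.21) = 6.17 × 10^-5
From the ICE table, Kb = [OH-]²/(0.15 − [OH-]) = 6.17 × 10^-5.
Neglecting [OH-] in the denominator: [OH-] = √(6.17 × 10^-5 × 0.15) = 3.04 × 10^-3 M
Check: 2% ionized — well under 5%, approximation valid.
pOH = 2.52, so pH = 14.00 − pOH = 11.48

pH = 11.48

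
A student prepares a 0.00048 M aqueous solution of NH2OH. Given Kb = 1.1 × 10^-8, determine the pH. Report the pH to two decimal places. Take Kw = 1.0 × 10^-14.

pH = 8.36

NH2OH + H2O ⇌ NH3OH+ + OH-
From the ICE table, Kb = [OH-]²/(0.00048 − [OH-]) = 1.1 × 10^-8.
Since Kb ≪ C₀, [OH-] ≈ √(Kb·C₀) = 2.30 × 10^-6 M.
Check: 0.48% ionized — well under 5%, approximation valid.
pOH = −log(2.30 × 10^-6) = 5.64; pH = 14.00 − 5.64 = 8.36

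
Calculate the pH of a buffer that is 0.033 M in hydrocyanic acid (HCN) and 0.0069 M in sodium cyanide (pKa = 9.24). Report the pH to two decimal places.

pH = 8.56

pH = pKa + log([A⁻]/[HA]) = 9.24 + log(0.0069/0.033)
pH = 9.24 + (-0.680) = 8.56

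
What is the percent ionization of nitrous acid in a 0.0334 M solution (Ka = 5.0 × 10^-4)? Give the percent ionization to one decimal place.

HNO2 ⇌ NO2- + H+; let x = [H+] at equilibrium.
Solve x² + 0.0005x − 1.67e-05 = 0 → x = 3.84 × 10^-3 M
Fraction ionized = 3.84 × 10^-3 / 0.0334 = 0.1150 → 11.5%

11.5%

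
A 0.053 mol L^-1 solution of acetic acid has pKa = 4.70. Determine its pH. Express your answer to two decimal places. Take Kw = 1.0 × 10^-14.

CH3COOH ⇌ CH3COO- + H+
Ka = 10^(−4.70) = 2.00 × 10^-5
Ka = x²/(0.053 − x) = 2.00 × 10^-5
Since Ka ≪ C₀, x ≈ √(Ka·C₀) = 1.03 × 10^-3 M.
(x/C₀ = 1.9% < 5%, so the approximation holds.)
pH = −log(1.03 × 10^-3) = 2.99

pH = 2.99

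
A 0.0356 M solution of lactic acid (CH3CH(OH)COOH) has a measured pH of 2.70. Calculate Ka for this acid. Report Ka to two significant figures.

[H+] = 10^(-2.70) = 2.00 × 10^-3 M
At equilibrium [HA] = 0.0356 − 2.00 × 10^-3 = 3.36 × 10^-2 M
Ka = [H+][A-]/[HA] = (2.00 × 10^-3)² / 3.36 × 10^-2 = 1.2 × 10^-4

Ka = 1.2 × 10^-4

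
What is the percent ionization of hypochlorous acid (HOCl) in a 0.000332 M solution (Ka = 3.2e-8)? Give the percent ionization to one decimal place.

1.0%

HOCl ⇌ OCl- + H+; let x = [H+] at equilibrium.
x ≈ √(Ka·C₀) = √(3.2 × 10^-8 × 0.000332) = 3.26 × 10^-6 M
Fraction ionized = 3.26 × 10^-6 / 0.000332 = 0.0098 → 1.0%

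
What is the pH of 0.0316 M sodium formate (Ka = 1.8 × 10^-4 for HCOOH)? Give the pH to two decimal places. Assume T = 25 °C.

HCOO- is the conjugate base of the weak acid HCOOH.
Kb = Kw/Ka = 1.0×10^-14 / 1.8 × 10^-4 = 5.56 × 10^-11
Kb = x²/(0.0316 − x) = 5.56 × 10^-11
Neglecting x in the denominator: x = √(5.56 × 10^-11 × 0.0316) = 1.33 × 10^-6 M
pOH = 5.88, so pH = 14.00 − pOH = 8.12

pH = 8.12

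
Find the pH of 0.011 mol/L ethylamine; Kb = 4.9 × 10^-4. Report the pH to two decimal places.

C2H5NH2 + H2O ⇌ C2H5NH3+ + OH-
Let x = [OH-] at equilibrium. Kb = x²/(0.011 − x).
The 5% rule fails; solving x² + Kb·x − Kb·C₀ = 0 exactly:
x = [−0.00049 + √(0.00049² + 2.16e-05)]/2 = 2.09 × 10^-3 M
pOH = 2.68, so pH = 14.00 − pOH = 11.32

pH = 11.32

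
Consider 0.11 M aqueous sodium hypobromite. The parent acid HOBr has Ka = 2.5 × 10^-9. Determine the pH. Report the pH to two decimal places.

OBr- is the conjugate base of the weak acid HOBr.
Kb = Kw/Ka = 1.0×10^-14 / 2.5 × 10^-9 = 4.00 × 10^-6
From the ICE table, Kb = [OH-]²/(0.11 − [OH-]) = 4.00 × 10^-6.
Neglecting [OH-] in the denominator: [OH-] = √(4.00 × 10^-6 × 0.11) = 6.63 × 10^-4 M
Check: 0.6% ionized — well under 5%, approximation valid.
pOH = 3.18, so pH = 14.00 − pOH = 10.82

pH = 10.82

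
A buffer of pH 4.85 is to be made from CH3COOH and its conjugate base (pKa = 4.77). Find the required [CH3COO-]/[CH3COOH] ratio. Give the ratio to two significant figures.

ratio = 1.2

pH = pKa + log(r) ⇒ log(r) = 4.85 − 4.77 = +0.08
r = [CH3COO-]/[CH3COOH] = 10^(+0.08) = 1.2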